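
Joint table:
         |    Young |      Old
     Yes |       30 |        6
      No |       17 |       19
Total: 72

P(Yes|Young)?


P(Yes|Young) = 30/(30+17) = 30/47

P = 30/47 ≈ 63.83%


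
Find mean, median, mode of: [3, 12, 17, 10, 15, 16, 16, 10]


Sorted: [3, 10, 10, 12, 15, 16, 16, 17]
Mean = 99/8
Median = 27/2
Freq: {3: 1, 12: 1, 17: 1, 10: 2, 15: 1, 16: 2}
Mode: [10, 16]

Mean=99/8, Median=27/2, Mode=[10, 16]


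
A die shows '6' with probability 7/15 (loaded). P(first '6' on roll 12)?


Geometric: P(X=12) = (1-p)^(k-1)×p = (8/15)^11×7/15 = 60129542144/129746337890625

P(X=12) = 60129542144/129746337890625 ≈ 0.05%


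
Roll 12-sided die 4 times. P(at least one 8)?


P(no 8)^4 = (11/12)^4 = 14641/20736
P(≥1) = 1 - 14641/20736 = 6095/20736

P = 6095/20736 ≈ 29.39%


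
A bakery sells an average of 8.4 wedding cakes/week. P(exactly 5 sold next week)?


Poisson(λ=8.4): P(X=5) = e^(-λ)×λ^k/k!
= e^(-8.4) × 8.4^5 / 5!
≈ 0.0002248673242 × 41821.19424 / 120 ≈ 0.078369

P(X=5) ≈ 0.078369 ≈ 7.84%


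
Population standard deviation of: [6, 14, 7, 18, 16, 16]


Mean = 77/6
  (6-77/6)²=1681/36
  (14-77/6)²=49/36
  (7-77/6)²=1225/36
  (18-77/6)²=961/36
  (16-77/6)²=361/36
  (16-77/6)²=361/36
Σ(x-μ)² = 773/6
σ² = (773/6)/6 = 773/36

σ = √(773/36) ≈ 4.6338


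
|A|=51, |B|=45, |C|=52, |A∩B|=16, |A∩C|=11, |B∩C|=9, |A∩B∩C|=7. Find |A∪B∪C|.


|A∪B∪C| = 51+45+52-16-11-9+7 = 119

|A∪B∪C| = 119


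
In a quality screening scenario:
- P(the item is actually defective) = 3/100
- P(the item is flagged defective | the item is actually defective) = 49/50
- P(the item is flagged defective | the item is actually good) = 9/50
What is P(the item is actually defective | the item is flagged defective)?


Using Bayes' theorem:
P(A|B) = P(B|A)·P(A) / P(B)

P(the item is flagged defective) = 49/50 × 3/100 + 9/50 × 97/100
= 147/5000 + 873/5000 = 51/250

P(the item is actually defective|the item is flagged defective) = (147/5000) / (51/250) = 49/340

P(the item is actually defective|the item is flagged defective) = 49/340 ≈ 14.41%


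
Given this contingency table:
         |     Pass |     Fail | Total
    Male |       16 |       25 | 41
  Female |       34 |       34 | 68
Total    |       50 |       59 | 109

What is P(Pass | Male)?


P(Pass | Male) = 16/(16+25) = 16/41

P(Pass|Male) = 16/41 ≈ 39.02%


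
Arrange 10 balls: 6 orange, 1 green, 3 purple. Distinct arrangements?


10!/(6!×1!×3!) = 840

840


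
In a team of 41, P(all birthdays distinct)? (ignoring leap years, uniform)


P(all different) = Π(365-i)/365 for i=0..40
= (365/365)×(364/365)×...×(325/365)
= 0.096848

P ≈ 0.0968 ≈ 9.68%


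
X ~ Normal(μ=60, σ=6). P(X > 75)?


z = (75-60)/6 = 2.5
P(X > 75) = 1 - P(Z ≤ 2.5) = 1 - 0.9938 = 0.0062

P(X > 75) ≈ 0.0062


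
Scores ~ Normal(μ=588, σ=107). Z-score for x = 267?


z = (x - μ)/σ = (267 - 588)/107 = -3.0

z = -3.0


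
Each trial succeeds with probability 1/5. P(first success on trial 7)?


Geometric: P(X=7) = (1-p)^(k-1)×p = (4/5)^6×1/5 = 4096/78125

P(X=7) = 4096/78125 ≈ 5.24%


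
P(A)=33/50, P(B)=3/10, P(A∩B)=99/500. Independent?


P(A)×P(B) = 99/500
P(A∩B) = 99/500
Equal ✓ → Independent

Yes, independent


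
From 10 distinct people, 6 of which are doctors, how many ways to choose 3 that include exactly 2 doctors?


Choose 2 of the 6 doctors and 1 of the other 4 people:
C(6,2)×C(4,1) = 15×4 = 60

60


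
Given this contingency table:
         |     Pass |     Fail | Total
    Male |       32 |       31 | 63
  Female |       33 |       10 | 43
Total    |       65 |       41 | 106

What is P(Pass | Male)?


P(Pass | Male) = 32/(32+31) = 32/63

P(Pass|Male) = 32/63 ≈ 50.79%


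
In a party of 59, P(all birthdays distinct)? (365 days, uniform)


P(all different) = Π(365-i)/365 for i=0..58
= (365/365)×(364/365)×...×(307/365)
= 0.007011

P ≈ 0.0070 ≈ 0.70%


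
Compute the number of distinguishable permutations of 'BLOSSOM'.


Letters: 7, freq: {'B': 1, 'L': 1, 'O': 2, 'S': 2, 'M': 1}
7!/(1!×1!×2!×2!×1!) = 5040/4 = 1260

1260


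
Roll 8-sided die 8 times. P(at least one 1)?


P(no 1)^8 = (7/8)^8 = 5764801/16777216
P(≥1) = 1 - 5764801/16777216 = 11012415/16777216

P = 11012415/16777216 ≈ 65.64%


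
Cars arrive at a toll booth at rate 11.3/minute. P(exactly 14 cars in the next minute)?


Poisson(λ=11.3): P(X=14) = e^(-λ)×λ^k/k!
= e^(-11.3) × 11.3^14 / 14!
≈ 1.237292426e-05 × 5.53475254663e+14 / 87178291200 ≈ 0.078553

P(X=14) ≈ 0.078553 ≈ 7.86%


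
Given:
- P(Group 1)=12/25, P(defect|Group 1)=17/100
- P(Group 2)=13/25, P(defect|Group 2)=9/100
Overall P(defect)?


P(B) = Σ P(B|Aᵢ)×P(Aᵢ)
  17/100×12/25 = 51/625
  9/100×13/25 = 117/2500
Sum = 321/2500

P(defect) = 321/2500 ≈ 12.84%


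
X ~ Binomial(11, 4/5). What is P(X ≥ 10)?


P(X ≥ 10) = Σ P(X=i) for i=10..11
P(X=10) = 11534336/48828125
P(X=11) = 4194304/48828125
Sum = 3145728/9765625

P(X ≥ 10) = 3145728/9765625 ≈ 32.21%


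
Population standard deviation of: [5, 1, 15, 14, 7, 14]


Mean = 56/6 = 28/3
  (5-28/3)²=169/9
  (1-28/3)²=625/9
  (15-28/3)²=289/9
  (14-28/3)²=196/9
  (7-28/3)²=49/9
  (14-28/3)²=196/9
Σ(x-μ)² = 508/3
σ² = (508/3)/6 = 254/9

σ = √(254/9) ≈ 5.3125


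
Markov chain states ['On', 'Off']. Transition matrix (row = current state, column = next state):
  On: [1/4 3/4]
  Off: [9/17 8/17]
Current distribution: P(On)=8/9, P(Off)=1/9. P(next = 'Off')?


P(next=Off) = Σᵢ P(now=i)×P(i→Off)
= 8/9×3/4 + 1/9×8/17
= 2/3 + 8/153 = 110/153

P = 110/153 ≈ 0.7190


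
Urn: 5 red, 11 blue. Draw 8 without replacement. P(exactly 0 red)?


Hypergeometric: C(5,0)×C(11,8)/C(16,8)
= 1×165/12870 = 1/78

P(X=0) = 1/78 ≈ 1.28%


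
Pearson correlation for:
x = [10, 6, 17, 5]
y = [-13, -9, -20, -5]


n=4, Σx=38, Σy=-47, Σxy=-549, Σx²=450, Σy²=675
r = (4×(-549) - 38×(-47))/√((4×450 - 38²)(4×675 - (-47)²))
= -410/√(356×491) = -410/√174796 ≈ -410/418.0861 ≈ -0.9807

r ≈ -0.9807


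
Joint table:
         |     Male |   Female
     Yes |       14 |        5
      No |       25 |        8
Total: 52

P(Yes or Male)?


P(Yes∨Male) = P(Yes) + P(Male) - P(Yes∧Male)
= (19 + 39 - 14)/52 = 44/52 = 11/13

P = 11/13 ≈ 84.62%


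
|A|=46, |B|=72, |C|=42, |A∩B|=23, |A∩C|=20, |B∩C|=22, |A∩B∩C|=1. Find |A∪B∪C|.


|A∪B∪C| = 46+72+42-23-20-22+1 = 96

|A∪B∪C| = 96


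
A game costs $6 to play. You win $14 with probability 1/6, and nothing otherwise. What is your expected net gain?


E[gain] = (14-6)×1/6 + (-6)×5/6
= 4/3 - 5 = -11/3

Expected net gain = $-11/3 ≈ $-3.67


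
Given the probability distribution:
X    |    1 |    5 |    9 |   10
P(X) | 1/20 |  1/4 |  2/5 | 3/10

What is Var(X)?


E[X] = 79/10
E[X²] = 687/10
Var(X) = E[X²] - (E[X])² = 687/10 - 6241/100 = 629/100

Var(X) = 629/100 ≈ 6.2900


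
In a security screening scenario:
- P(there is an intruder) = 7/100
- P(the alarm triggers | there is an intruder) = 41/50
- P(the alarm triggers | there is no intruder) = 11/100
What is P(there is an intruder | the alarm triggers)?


Using Bayes' theorem:
P(A|B) = P(B|A)·P(A) / P(B)

P(the alarm triggers) = 41/50 × 7/100 + 11/100 × 93/100
= 287/5000 + 1023/10000 = 1597/10000

P(there is an intruder|the alarm triggers) = (287/5000) / (1597/10000) = 574/1597

P(there is an intruder|the alarm triggers) = 574/1597 ≈ 35.94%


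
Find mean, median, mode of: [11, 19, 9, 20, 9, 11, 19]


Sorted: [9, 9, 11, 11, 19, 19, 20]
Mean = 98/7 = 14
Median = 11
Freq: {11: 2, 19: 2, 9: 2, 20: 1}
Mode: [9, 11, 19]

Mean=14, Median=11, Mode=[9, 11, 19]


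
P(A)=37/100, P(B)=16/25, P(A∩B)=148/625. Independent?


P(A)×P(B) = 148/625
P(A∩B) = 148/625
Equal ✓ → Independent

Yes, independent


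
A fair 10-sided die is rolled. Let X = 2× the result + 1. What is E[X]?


E[die] = (1+10)/2 = 11/2
E[X] = 2×11/2 + 1 = 12

E[X] = 12


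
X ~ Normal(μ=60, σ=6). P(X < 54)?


z = (54-60)/6 = -1.0
P(Z < -1.0) = 0.1587

P(X < 54) ≈ 0.1587


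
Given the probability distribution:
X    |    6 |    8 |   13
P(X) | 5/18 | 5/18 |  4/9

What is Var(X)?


E[X] = 29/3
E[X²] = 926/9
Var(X) = E[X²] - (E[X])² = 926/9 - 841/9 = 85/9

Var(X) = 85/9 ≈ 9.4444


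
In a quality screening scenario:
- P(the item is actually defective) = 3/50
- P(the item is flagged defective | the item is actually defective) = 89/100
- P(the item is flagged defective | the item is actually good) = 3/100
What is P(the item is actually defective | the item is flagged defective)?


Using Bayes' theorem:
P(A|B) = P(B|A)·P(A) / P(B)

P(the item is flagged defective) = 89/100 × 3/50 + 3/100 × 47/50
= 267/5000 + 141/5000 = 51/625

P(the item is actually defective|the item is flagged defective) = (267/5000) / (51/625) = 89/136

P(the item is actually defective|the item is flagged defective) = 89/136 ≈ 65.44%


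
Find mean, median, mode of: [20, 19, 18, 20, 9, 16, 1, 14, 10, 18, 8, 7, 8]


Sorted: [1, 7, 8, 8, 9, 10, 14, 16, 18, 18, 19, 20, 20]
Mean = 168/13
Median = 14
Freq: {20: 2, 19: 1, 18: 2, 9: 1, 16: 1, 1: 1, 14: 1, 10: 1, 8: 2, 7: 1}
Mode: [8, 18, 20]

Mean=168/13, Median=14, Mode=[8, 18, 20]


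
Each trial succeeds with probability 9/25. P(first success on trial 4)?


Geometric: P(X=4) = (1-p)^(k-1)×p = (16/25)^3×9/25 = 36864/390625

P(X=4) = 36864/390625 ≈ 9.44%


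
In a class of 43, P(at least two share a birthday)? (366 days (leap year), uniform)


P(all different) = Π(366-i)/366 for i=0..42
= 0.076637
P(match) = 1 - 0.076637 = 0.923363

P ≈ 0.9234 ≈ 92.34%


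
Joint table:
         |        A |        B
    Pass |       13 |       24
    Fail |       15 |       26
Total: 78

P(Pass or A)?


P(Pass∨A) = P(Pass) + P(A) - P(Pass∧A)
= (37 + 28 - 13)/78 = 52/78 = 2/3

P = 2/3 ≈ 66.67%


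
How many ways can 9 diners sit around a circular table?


Circular arrangements of 9 distinct objects: fix one position to break rotational symmetry.
(n-1)! = 8! = 40320

40320


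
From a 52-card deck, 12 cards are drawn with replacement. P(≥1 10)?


P(not a 10) = 48/52 = 12/13
P(none in 12 draws) = (12/13)^12 = 8916100448256/23298085122481
P(≥1 10) = 1 - 8916100448256/23298085122481 = 14381984674225/23298085122481

P = 14381984674225/23298085122481 ≈ 61.73%


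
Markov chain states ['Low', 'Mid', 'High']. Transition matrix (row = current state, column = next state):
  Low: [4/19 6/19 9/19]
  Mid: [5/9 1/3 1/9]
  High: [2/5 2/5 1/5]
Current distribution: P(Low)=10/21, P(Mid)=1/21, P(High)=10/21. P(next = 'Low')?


P(next=Low) = Σᵢ P(now=i)×P(i→Low)
= 10/21×4/19 + 1/21×5/9 + 10/21×2/5
= 40/399 + 5/189 + 4/21 = 1139/3591

P = 1139/3591 ≈ 0.3172


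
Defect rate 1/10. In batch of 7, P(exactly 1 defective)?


Binomial: P(X=1) = C(7,1)×p^1×(1-p)^6
= 7 × 1/10 × 531441/1000000 = 3720087/10000000

P(X=1) = 3720087/10000000 ≈ 37.20%


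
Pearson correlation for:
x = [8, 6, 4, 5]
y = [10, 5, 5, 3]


n=4, Σx=23, Σy=23, Σxy=145, Σx²=141, Σy²=159
r = (4×145 - 23×23)/√((4×141 - 23²)(4×159 - 23²))
= 51/√(35×107) = 51/√3745 ≈ 51/61.1964 ≈ 0.8334

r ≈ 0.8334


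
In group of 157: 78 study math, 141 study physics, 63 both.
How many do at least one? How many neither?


|A∪B| = 78+141-63 = 156
Neither = 157-156 = 1

At least one: 156; Neither: 1


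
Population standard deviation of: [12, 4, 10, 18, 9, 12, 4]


Mean = 69/7
  (12-69/7)²=225/49
  (4-69/7)²=1681/49
  (10-69/7)²=1/49
  (18-69/7)²=3249/49
  (9-69/7)²=36/49
  (12-69/7)²=225/49
  (4-69/7)²=1681/49
Σ(x-μ)² = 1014/7
σ² = (1014/7)/7 = 1014/49

σ = √(1014/49) ≈ 4.5491


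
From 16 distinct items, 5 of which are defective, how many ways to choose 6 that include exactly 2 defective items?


Choose 2 of the 5 defective items and 4 of the other 11 items:
C(5,2)×C(11,4) = 10×330 = 3300

3300


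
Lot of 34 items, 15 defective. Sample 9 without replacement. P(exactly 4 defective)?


Hypergeometric: C(15,4)×C(19,5)/C(34,9)
= 1365×11628/52451256 = 5985/19778

P(X=4) = 5985/19778 ≈ 30.26%


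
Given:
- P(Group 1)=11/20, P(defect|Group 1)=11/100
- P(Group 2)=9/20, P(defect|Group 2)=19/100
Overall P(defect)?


P(B) = Σ P(B|Aᵢ)×P(Aᵢ)
  11/100×11/20 = 121/2000
  19/100×9/20 = 171/2000
Sum = 73/500

P(defect) = 73/500 ≈ 14.60%


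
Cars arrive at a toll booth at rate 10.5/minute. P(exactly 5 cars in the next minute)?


Poisson(λ=10.5): P(X=5) = e^(-λ)×λ^k/k!
= e^(-10.5) × 10.5^5 / 5!
≈ 2.753644935e-05 × 127628.15625 / 120 ≈ 0.029287

P(X=5) ≈ 0.029287 ≈ 2.93%


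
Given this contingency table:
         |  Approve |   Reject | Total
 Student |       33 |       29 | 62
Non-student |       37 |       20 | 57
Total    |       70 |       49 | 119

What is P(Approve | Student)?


P(Approve | Student) = 33/(33+29) = 33/62

P(Approve|Student) = 33/62 ≈ 53.23%


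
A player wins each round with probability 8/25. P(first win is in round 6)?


Geometric: P(X=6) = (1-p)^(k-1)×p = (17/25)^5×8/25 = 11358856/244140625

P(X=6) = 11358856/244140625 ≈ 4.65%


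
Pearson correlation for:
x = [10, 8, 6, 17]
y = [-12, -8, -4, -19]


n=4, Σx=41, Σy=-43, Σxy=-531, Σx²=489, Σy²=585
r = (4×(-531) - 41×(-43))/√((4×489 - 41²)(4×585 - (-43)²))
= -361/√(275×491) = -361/√135025 ≈ -361/367.4575 ≈ -0.9824

r ≈ -0.9824


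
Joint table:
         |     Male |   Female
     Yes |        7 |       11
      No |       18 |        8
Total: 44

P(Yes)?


P(Yes) = (7+11)/44 = 18/44 = 9/22

P(Yes) = 9/22 ≈ 40.91%


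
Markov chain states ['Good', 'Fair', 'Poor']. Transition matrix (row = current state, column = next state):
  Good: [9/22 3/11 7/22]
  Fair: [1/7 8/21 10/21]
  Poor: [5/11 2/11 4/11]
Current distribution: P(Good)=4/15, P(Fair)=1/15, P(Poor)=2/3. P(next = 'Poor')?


P(next=Poor) = Σᵢ P(now=i)×P(i→Poor)
= 4/15×7/22 + 1/15×10/21 + 2/3×4/11
= 14/165 + 2/63 + 8/33 = 1244/3465

P = 1244/3465 ≈ 0.3590


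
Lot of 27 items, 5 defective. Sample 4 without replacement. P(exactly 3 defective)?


Hypergeometric: C(5,3)×C(22,1)/C(27,4)
= 10×22/17550 = 22/1755

P(X=3) = 22/1755 ≈ 1.25%


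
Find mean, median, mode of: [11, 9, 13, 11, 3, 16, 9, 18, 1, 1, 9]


Sorted: [1, 1, 3, 9, 9, 9, 11, 11, 13, 16, 18]
Mean = 101/11
Median = 9
Freq: {11: 2, 9: 3, 13: 1, 3: 1, 16: 1, 18: 1, 1: 2}
Mode: [9]

Mean=101/11, Median=9, Mode=9


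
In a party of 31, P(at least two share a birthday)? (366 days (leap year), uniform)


P(all different) = Π(366-i)/366 for i=0..30
= 0.270541
P(match) = 1 - 0.270541 = 0.729459

P ≈ 0.7295 ≈ 72.95%


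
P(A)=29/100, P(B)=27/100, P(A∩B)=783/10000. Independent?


P(A)×P(B) = 783/10000
P(A∩B) = 783/10000
Equal ✓ → Independent

Yes, independent


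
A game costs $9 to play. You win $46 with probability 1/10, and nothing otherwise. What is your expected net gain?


E[gain] = (46-9)×1/10 + (-9)×9/10
= 37/10 - 81/10 = -22/5

Expected net gain = $-22/5 ≈ $-4.40


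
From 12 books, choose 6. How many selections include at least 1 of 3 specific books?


Complement: C(12,6) - C(9,6) = 924 - 84 = 840

840


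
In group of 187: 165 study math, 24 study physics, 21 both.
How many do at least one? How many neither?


|A∪B| = 165+24-21 = 168
Neither = 187-168 = 19

At least one: 168; Neither: 19


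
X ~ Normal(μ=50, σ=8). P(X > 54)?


z = (54-50)/8 = 0.5
P(X > 54) = 1 - P(Z ≤ 0.5) = 1 - 0.6915 = 0.3085

P(X > 54) ≈ 0.3085


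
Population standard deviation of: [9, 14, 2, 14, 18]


Mean = 57/5
  (9-57/5)²=144/25
  (14-57/5)²=169/25
  (2-57/5)²=2209/25
  (14-57/5)²=169/25
  (18-57/5)²=1089/25
Σ(x-μ)² = 756/5
σ² = (756/5)/5 = 756/25

σ = √(756/25) ≈ 5.4991


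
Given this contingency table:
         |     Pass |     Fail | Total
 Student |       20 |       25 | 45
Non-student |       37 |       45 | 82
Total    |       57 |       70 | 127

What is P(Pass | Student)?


P(Pass | Student) = 20/(20+25) = 20/45 = 4/9

P(Pass|Student) = 4/9 ≈ 44.44%


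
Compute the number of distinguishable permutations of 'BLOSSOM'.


Letters: 7, freq: {'B': 1, 'L': 1, 'O': 2, 'S': 2, 'M': 1}
7!/(1!×1!×2!×2!×1!) = 5040/4 = 1260

1260


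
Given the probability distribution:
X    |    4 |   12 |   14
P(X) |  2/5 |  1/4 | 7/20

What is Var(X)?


E[X] = 19/2
E[X²] = 111
Var(X) = E[X²] - (E[X])² = 111 - 361/4 = 83/4

Var(X) = 83/4 ≈ 20.7500


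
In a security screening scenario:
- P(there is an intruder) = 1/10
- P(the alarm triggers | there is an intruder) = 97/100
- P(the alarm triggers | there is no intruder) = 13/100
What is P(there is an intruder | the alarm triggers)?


Using Bayes' theorem:
P(A|B) = P(B|A)·P(A) / P(B)

P(the alarm triggers) = 97/100 × 1/10 + 13/100 × 9/10
= 97/1000 + 117/1000 = 107/500

P(there is an intruder|the alarm triggers) = (97/1000) / (107/500) = 97/214

P(there is an intruder|the alarm triggers) = 97/214 ≈ 45.33%


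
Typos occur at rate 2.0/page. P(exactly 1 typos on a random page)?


Poisson(λ=2.0): P(X=1) = e^(-λ)×λ^k/k!
= e^(-2.0) × 2.0^1 / 1!
≈ 0.1353352832 × 2 / 1 ≈ 0.270671

P(X=1) ≈ 0.270671 ≈ 27.07%


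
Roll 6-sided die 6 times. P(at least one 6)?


P(no 6)^6 = (5/6)^6 = 15625/46656
P(≥1) = 1 - 15625/46656 = 31031/46656

P = 31031/46656 ≈ 66.51%


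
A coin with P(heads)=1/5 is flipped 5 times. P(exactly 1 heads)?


Binomial: P(X=1) = C(5,1)×p^1×(1-p)^4
= 5 × 1/5 × 256/625 = 256/625

P(X=1) = 256/625 ≈ 40.96%


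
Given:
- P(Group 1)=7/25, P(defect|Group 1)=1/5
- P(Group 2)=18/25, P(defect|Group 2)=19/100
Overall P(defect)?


P(B) = Σ P(B|Aᵢ)×P(Aᵢ)
  1/5×7/25 = 7/125
  19/100×18/25 = 171/1250
Sum = 241/1250

P(defect) = 241/1250 ≈ 19.28%


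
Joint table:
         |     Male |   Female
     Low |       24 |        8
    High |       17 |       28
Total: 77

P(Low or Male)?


P(Low∨Male) = P(Low) + P(Male) - P(Low∧Male)
= (32 + 41 - 24)/77 = 49/77 = 7/11

P = 7/11 ≈ 63.64%


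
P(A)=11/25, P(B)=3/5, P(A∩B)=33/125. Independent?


P(A)×P(B) = 33/125
P(A∩B) = 33/125
Equal ✓ → Independent

Yes, independent


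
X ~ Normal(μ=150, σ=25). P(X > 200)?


z = (200-150)/25 = 2.0
P(X > 200) = 1 - P(Z ≤ 2.0) = 1 - 0.9772 = 0.0228

P(X > 200) ≈ 0.0228


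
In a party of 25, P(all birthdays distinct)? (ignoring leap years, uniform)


P(all different) = Π(365-i)/365 for i=0..24
= (365/365)×(364/365)×...×(341/365)
= 0.431300

P ≈ 0.4313 ≈ 43.13%


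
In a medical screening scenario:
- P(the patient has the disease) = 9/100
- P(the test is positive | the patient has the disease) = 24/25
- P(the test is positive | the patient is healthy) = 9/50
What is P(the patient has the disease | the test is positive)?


Using Bayes' theorem:
P(A|B) = P(B|A)·P(A) / P(B)

P(the test is positive) = 24/25 × 9/100 + 9/50 × 91/100
= 54/625 + 819/5000 = 1251/5000

P(the patient has the disease|the test is positive) = (54/625) / (1251/5000) = 48/139

P(the patient has the disease|the test is positive) = 48/139 ≈ 34.53%


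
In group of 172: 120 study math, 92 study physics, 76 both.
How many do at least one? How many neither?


|A∪B| = 120+92-76 = 136
Neither = 172-136 = 36

At least one: 136; Neither: 36


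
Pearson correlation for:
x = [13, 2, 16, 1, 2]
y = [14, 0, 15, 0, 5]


n=5, Σx=34, Σy=34, Σxy=432, Σx²=434, Σy²=446
r = (5×432 - 34×34)/√((5×434 - 34²)(5×446 - 34²))
= 1004/√(1014×1074) = 1004/√1089036 ≈ 1004/1043.5689 ≈ 0.9621

r ≈ 0.9621


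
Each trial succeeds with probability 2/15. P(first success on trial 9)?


Geometric: P(X=9) = (1-p)^(k-1)×p = (13/15)^8×2/15 = 1631461442/38443359375

P(X=9) = 1631461442/38443359375 ≈ 4.24%


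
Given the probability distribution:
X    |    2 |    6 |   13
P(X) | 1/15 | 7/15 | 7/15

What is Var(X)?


E[X] = 9
E[X²] = 1439/15
Var(X) = E[X²] - (E[X])² = 1439/15 - 81 = 224/15

Var(X) = 224/15 ≈ 14.9333


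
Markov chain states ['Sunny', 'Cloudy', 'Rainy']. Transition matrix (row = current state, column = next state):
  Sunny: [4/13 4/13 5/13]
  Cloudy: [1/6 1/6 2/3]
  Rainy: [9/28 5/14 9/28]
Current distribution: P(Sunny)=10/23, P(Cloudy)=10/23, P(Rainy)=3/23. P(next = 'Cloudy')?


P(next=Cloudy) = Σᵢ P(now=i)×P(i→Cloudy)
= 10/23×4/13 + 10/23×1/6 + 3/23×5/14
= 40/299 + 5/69 + 15/322 = 3175/12558

P = 3175/12558 ≈ 0.2528


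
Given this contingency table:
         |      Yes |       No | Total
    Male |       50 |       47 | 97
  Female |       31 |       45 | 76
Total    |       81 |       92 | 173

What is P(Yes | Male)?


P(Yes | Male) = 50/(50+47) = 50/97

P(Yes|Male) = 50/97 ≈ 51.55%


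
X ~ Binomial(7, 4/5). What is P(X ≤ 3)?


P(X ≤ 3) = Σ P(X=i) for i=0..3
P(X=0) = 1/78125
P(X=1) = 28/78125
P(X=2) = 336/78125
P(X=3) = 448/15625
Sum = 521/15625

P(X ≤ 3) = 521/15625 ≈ 3.33%


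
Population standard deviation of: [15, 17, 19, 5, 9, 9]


Mean = 74/6 = 37/3
  (15-37/3)²=64/9
  (17-37/3)²=196/9
  (19-37/3)²=400/9
  (5-37/3)²=484/9
  (9-37/3)²=100/9
  (9-37/3)²=100/9
Σ(x-μ)² = 448/3
σ² = (448/3)/6 = 224/9

σ = √(224/9) ≈ 4.9889


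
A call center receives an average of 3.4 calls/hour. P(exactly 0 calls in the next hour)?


Poisson(λ=3.4): P(X=0) = e^(-λ)×λ^k/k!
= e^(-3.4) × 3.4^0 / 0!
≈ 0.03337326996 × 1 / 1 ≈ 0.033373

P(X=0) ≈ 0.033373 ≈ 3.34%


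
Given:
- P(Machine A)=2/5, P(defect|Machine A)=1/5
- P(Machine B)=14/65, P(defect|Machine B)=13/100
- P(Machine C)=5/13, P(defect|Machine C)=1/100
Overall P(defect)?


P(B) = Σ P(B|Aᵢ)×P(Aᵢ)
  1/5×2/5 = 2/25
  13/100×14/65 = 7/250
  1/100×5/13 = 1/260
Sum = 727/6500

P(defect) = 727/6500 ≈ 11.18%


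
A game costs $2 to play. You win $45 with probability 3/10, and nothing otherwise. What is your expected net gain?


E[gain] = (45-2)×3/10 + (-2)×7/10
= 129/10 - 7/5 = 23/2

Expected net gain = $23/2 ≈ $11.50


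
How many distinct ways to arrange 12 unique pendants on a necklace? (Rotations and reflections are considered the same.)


Free circular arrangements: rotations and reflections both identified.
(n-1)!/2 = 11!/2 = 39916800/2 = 19958400

19958400


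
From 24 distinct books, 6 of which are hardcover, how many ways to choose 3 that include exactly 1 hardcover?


Choose 1 of the 6 hardcovers and 2 of the other 18 books:
C(6,1)×C(18,2) = 6×153 = 918

918


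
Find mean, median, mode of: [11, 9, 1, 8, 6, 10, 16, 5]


Sorted: [1, 5, 6, 8, 9, 10, 11, 16]
Mean = 66/8 = 33/4
Median = 17/2
Freq: {11: 1, 9: 1, 1: 1, 8: 1, 6: 1, 10: 1, 16: 1, 5: 1}
Mode: No mode

Mean=33/4, Median=17/2, Mode=No mode


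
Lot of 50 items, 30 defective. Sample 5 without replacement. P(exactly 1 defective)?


Hypergeometric: C(30,1)×C(20,4)/C(50,5)
= 30×4845/2118760 = 14535/211876

P(X=1) = 14535/211876 ≈ 6.86%


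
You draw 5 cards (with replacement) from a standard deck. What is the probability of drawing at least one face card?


P(not a face card) = 40/52 = 10/13
P(none in 5 draws) = (10/13)^5 = 100000/371293
P(≥1 face card) = 1 - 100000/371293 = 271293/371293

P = 271293/371293 ≈ 73.07%


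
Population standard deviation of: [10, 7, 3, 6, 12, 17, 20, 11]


Mean = 86/8 = 43/4
  (10-43/4)²=9/16
  (7-43/4)²=225/16
  (3-43/4)²=961/16
  (6-43/4)²=361/16
  (12-43/4)²=25/16
  (17-43/4)²=625/16
  (20-43/4)²=1369/16
  (11-43/4)²=1/16
Σ(x-μ)² = 447/2
σ² = (447/2)/8 = 447/16

σ = √(447/16) ≈ 5.2856


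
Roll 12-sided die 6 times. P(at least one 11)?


P(no 11)^6 = (11/12)^6 = 1771561/2985984
P(≥1) = 1 - 1771561/2985984 = 1214423/2985984

P = 1214423/2985984 ≈ 40.67%


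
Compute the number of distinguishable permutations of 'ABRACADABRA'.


Letters: 11, freq: {'A': 5, 'B': 2, 'R': 2, 'C': 1, 'D': 1}
11!/(5!×2!×2!×1!×1!) = 39916800/480 = 83160

83160


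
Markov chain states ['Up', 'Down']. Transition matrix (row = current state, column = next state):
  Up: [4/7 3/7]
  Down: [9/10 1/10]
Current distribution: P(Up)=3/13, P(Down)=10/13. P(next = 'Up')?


P(next=Up) = Σᵢ P(now=i)×P(i→Up)
= 3/13×4/7 + 10/13×9/10
= 12/91 + 9/13 = 75/91

P = 75/91 ≈ 0.8242


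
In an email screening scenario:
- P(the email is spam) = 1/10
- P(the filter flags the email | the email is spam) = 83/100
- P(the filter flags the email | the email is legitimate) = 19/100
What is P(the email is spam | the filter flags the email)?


Using Bayes' theorem:
P(A|B) = P(B|A)·P(A) / P(B)

P(the filter flags the email) = 83/100 × 1/10 + 19/100 × 9/10
= 83/1000 + 171/1000 = 127/500

P(the email is spam|the filter flags the email) = (83/1000) / (127/500) = 83/254

P(the email is spam|the filter flags the email) = 83/254 ≈ 32.68%


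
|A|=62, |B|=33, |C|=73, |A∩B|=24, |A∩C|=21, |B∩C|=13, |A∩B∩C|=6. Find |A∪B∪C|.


|A∪B∪C| = 62+33+73-24-21-13+6 = 116

|A∪B∪C| = 116


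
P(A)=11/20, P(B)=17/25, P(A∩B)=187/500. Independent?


P(A)×P(B) = 187/500
P(A∩B) = 187/500
Equal ✓ → Independent

Yes, independent


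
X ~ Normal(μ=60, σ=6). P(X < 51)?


z = (51-60)/6 = -1.5
P(Z < -1.5) = 0.0668

P(X < 51) ≈ 0.0668


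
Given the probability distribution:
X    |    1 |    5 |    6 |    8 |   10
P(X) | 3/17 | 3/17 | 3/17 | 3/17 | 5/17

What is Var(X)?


E[X] = 110/17
E[X²] = 878/17
Var(X) = E[X²] - (E[X])² = 878/17 - 12100/289 = 2826/289

Var(X) = 2826/289 ≈ 9.7785


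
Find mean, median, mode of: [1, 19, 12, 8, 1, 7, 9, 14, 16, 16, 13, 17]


Sorted: [1, 1, 7, 8, 9, 12, 13, 14, 16, 16, 17, 19]
Mean = 133/12
Median = 25/2
Freq: {1: 2, 19: 1, 12: 1, 8: 1, 7: 1, 9: 1, 14: 1, 16: 2, 13: 1, 17: 1}
Mode: [1, 16]

Mean=133/12, Median=25/2, Mode=[1, 16]


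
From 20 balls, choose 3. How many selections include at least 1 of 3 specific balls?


Complement: C(20,3) - C(17,3) = 1140 - 680 = 460

460


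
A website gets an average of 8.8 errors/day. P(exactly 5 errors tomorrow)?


Poisson(λ=8.8): P(X=5) = e^(-λ)×λ^k/k!
= e^(-8.8) × 8.8^5 / 5!
≈ 0.0001507330751 × 52773.19168 / 120 ≈ 0.066289

P(X=5) ≈ 0.066289 ≈ 6.63%


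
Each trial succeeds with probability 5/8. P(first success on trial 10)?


Geometric: P(X=10) = (1-p)^(k-1)×p = (3/8)^9×5/8 = 98415/1073741824

P(X=10) = 98415/1073741824 ≈ 0.01%


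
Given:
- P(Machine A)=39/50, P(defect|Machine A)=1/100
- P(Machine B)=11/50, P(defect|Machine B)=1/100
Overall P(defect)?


P(B) = Σ P(B|Aᵢ)×P(Aᵢ)
  1/100×39/50 = 39/5000
  1/100×11/50 = 11/5000
Sum = 1/100

P(defect) = 1/100 ≈ 1.00%


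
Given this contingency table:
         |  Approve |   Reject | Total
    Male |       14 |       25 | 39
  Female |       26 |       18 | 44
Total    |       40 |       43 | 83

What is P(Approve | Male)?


P(Approve | Male) = 14/(14+25) = 14/39

P(Approve|Male) = 14/39 ≈ 35.90%


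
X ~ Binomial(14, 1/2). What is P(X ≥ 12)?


P(X ≥ 12) = Σ P(X=i) for i=12..14
P(X=12) = 91/16384
P(X=13) = 7/8192
P(X=14) = 1/16384
Sum = 53/8192

P(X ≥ 12) = 53/8192 ≈ 0.65%


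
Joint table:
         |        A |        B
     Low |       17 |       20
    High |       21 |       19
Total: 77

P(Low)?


P(Low) = (17+20)/77 = 37/77

P(Low) = 37/77 ≈ 48.05%


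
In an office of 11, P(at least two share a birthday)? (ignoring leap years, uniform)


P(all different) = Π(365-i)/365 for i=0..10
= 0.858859
P(match) = 1 - 0.858859 = 0.141141

P ≈ 0.1411 ≈ 14.11%


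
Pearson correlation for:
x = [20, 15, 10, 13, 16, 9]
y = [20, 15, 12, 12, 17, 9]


n=6, Σx=83, Σy=85, Σxy=1254, Σx²=1231, Σy²=1283
r = (6×1254 - 83×85)/√((6×1231 - 83²)(6×1283 - 85²))
= 469/√(497×473) = 469/√235081 ≈ 469/484.8515 ≈ 0.9673

r ≈ 0.9673


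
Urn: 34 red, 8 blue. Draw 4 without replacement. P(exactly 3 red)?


Hypergeometric: C(34,3)×C(8,1)/C(42,4)
= 5984×8/111930 = 23936/55965

P(X=3) = 23936/55965 ≈ 42.77%


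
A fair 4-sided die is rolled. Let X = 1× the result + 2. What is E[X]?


E[die] = (1+4)/2 = 5/2
E[X] = 1×5/2 + 2 = 9/2

E[X] = 9/2


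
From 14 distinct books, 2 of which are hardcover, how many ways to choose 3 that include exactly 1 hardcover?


Choose 1 of the 2 hardcovers and 2 of the other 12 books:
C(2,1)×C(12,2) = 2×66 = 132

132


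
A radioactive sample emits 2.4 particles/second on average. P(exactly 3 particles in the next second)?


Poisson(λ=2.4): P(X=3) = e^(-λ)×λ^k/k!
= e^(-2.4) × 2.4^3 / 3!
≈ 0.09071795329 × 13.824 / 6 ≈ 0.209014

P(X=3) ≈ 0.209014 ≈ 20.90%


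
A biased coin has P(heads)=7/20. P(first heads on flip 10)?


Geometric: P(X=10) = (1-p)^(k-1)×p = (13/20)^9×7/20 = 74231495611/10240000000000

P(X=10) = 74231495611/10240000000000 ≈ 0.72%


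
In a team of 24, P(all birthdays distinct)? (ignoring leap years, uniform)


P(all different) = Π(365-i)/365 for i=0..23
= (365/365)×(364/365)×...×(342/365)
= 0.461656

P ≈ 0.4617 ≈ 46.17%


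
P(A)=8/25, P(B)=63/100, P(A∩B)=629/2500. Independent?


P(A)×P(B) = 126/625
P(A∩B) = 629/2500
Not equal → NOT independent

No, not independent


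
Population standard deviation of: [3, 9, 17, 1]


Mean = 30/4 = 15/2
  (3-15/2)²=81/4
  (9-15/2)²=9/4
  (17-15/2)²=361/4
  (1-15/2)²=169/4
Σ(x-μ)² = 155
σ² = 155/4

σ = √(155/4) ≈ 6.2249


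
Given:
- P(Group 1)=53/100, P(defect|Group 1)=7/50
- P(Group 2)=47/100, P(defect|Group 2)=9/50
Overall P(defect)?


P(B) = Σ P(B|Aᵢ)×P(Aᵢ)
  7/50×53/100 = 371/5000
  9/50×47/100 = 423/5000
Sum = 397/2500

P(defect) = 397/2500 ≈ 15.88%


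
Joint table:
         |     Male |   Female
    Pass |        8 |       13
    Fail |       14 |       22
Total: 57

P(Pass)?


P(Pass) = (8+13)/57 = 21/57 = 7/19

P(Pass) = 7/19 ≈ 36.84%


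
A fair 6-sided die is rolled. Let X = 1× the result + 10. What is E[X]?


E[die] = (1+6)/2 = 7/2
E[X] = 1×7/2 + 10 = 27/2

E[X] = 27/2


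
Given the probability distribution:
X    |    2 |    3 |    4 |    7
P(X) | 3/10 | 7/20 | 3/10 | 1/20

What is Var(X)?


E[X] = 16/5
E[X²] = 58/5
Var(X) = E[X²] - (E[X])² = 58/5 - 256/25 = 34/25

Var(X) = 34/25 ≈ 1.3600


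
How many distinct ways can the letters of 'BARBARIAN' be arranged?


Letters: 9, freq: {'B': 2, 'A': 3, 'R': 2, 'I': 1, 'N': 1}
9!/(2!×3!×2!×1!×1!) = 362880/24 = 15120

15120


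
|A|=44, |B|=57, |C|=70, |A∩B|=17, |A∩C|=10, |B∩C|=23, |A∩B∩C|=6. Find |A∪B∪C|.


|A∪B∪C| = 44+57+70-17-10-23+6 = 127

|A∪B∪C| = 127


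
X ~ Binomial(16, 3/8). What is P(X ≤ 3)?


P(X ≤ 3) = Σ P(X=i) for i=0..3
P(X=0) = 152587890625/281474976710656
P(X=1) = 91552734375/17592186044416
P(X=2) = 823974609375/35184372088832
P(X=3) = 1153564453125/17592186044416
Sum = 26666259765625/281474976710656

P(X ≤ 3) = 26666259765625/281474976710656 ≈ 9.47%


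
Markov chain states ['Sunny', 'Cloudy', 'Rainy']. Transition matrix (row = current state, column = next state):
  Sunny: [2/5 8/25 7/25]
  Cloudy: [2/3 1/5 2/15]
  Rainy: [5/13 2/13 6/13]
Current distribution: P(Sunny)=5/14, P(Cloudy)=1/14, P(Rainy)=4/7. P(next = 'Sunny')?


P(next=Sunny) = Σᵢ P(now=i)×P(i→Sunny)
= 5/14×2/5 + 1/14×2/3 + 4/7×5/13
= 1/7 + 1/21 + 20/91 = 16/39

P = 16/39 ≈ 0.4103


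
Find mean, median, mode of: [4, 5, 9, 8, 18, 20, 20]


Sorted: [4, 5, 8, 9, 18, 20, 20]
Mean = 84/7 = 12
Median = 9
Freq: {4: 1, 5: 1, 9: 1, 8: 1, 18: 1, 20: 2}
Mode: [20]

Mean=12, Median=9, Mode=20


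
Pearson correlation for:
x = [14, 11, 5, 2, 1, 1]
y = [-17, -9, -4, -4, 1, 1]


n=6, Σx=34, Σy=-32, Σxy=-363, Σx²=348, Σy²=404
r = (6×(-363) - 34×(-32))/√((6×348 - 34²)(6×404 - (-32)²))
= -1090/√(932×1400) = -1090/√1304800 ≈ -1090/1142.2784 ≈ -0.9542

r ≈ -0.9542


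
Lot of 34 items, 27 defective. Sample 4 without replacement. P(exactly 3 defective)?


Hypergeometric: C(27,3)×C(7,1)/C(34,4)
= 2925×7/46376 = 20475/46376

P(X=3) = 20475/46376 ≈ 44.15%


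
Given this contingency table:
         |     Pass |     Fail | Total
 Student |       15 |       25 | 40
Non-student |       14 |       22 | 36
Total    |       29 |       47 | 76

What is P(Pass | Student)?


P(Pass | Student) = 15/(15+25) = 15/40 = 3/8

P(Pass|Student) = 3/8 ≈ 37.50%


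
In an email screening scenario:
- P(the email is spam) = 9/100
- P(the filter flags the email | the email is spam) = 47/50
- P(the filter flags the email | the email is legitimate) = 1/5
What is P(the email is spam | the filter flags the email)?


Using Bayes' theorem:
P(A|B) = P(B|A)·P(A) / P(B)

P(the filter flags the email) = 47/50 × 9/100 + 1/5 × 91/100
= 423/5000 + 91/500 = 1333/5000

P(the email is spam|the filter flags the email) = (423/5000) / (1333/5000) = 423/1333

P(the email is spam|the filter flags the email) = 423/1333 ≈ 31.73%


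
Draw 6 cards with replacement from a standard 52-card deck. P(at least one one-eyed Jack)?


P(not a one-eyed Jack) = 50/52 = 25/26
P(none in 6 draws) = (25/26)^6 = 244140625/308915776
P(≥1 one-eyed Jack) = 1 - 244140625/308915776 = 64775151/308915776

P = 64775151/308915776 ≈ 20.97%


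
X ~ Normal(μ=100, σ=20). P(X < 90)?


z = (90-100)/20 = -0.5
P(Z < -0.5) = 0.3085

P(X < 90) ≈ 0.3085


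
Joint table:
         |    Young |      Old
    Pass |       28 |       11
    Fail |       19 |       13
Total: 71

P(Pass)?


P(Pass) = (28+11)/71 = 39/71

P(Pass) = 39/71 ≈ 54.93%


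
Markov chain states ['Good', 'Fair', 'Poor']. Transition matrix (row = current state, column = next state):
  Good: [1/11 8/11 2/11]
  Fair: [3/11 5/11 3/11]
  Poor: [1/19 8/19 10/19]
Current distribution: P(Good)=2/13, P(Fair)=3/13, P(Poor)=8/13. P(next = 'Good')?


P(next=Good) = Σᵢ P(now=i)×P(i→Good)
= 2/13×1/11 + 3/13×3/11 + 8/13×1/19
= 2/143 + 9/143 + 8/247 = 27/247

P = 27/247 ≈ 0.1093


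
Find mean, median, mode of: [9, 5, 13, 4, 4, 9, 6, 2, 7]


Sorted: [2, 4, 4, 5, 6, 7, 9, 9, 13]
Mean = 59/9
Median = 6
Freq: {9: 2, 5: 1, 13: 1, 4: 2, 6: 1, 2: 1, 7: 1}
Mode: [4, 9]

Mean=59/9, Median=6, Mode=[4, 9]


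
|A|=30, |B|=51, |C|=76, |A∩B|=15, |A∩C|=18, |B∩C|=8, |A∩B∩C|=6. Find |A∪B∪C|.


|A∪B∪C| = 30+51+76-15-18-8+6 = 122

|A∪B∪C| = 122


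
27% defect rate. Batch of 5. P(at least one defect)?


P(all good) = (73/100)^5 = 2073071593/10000000000
P(≥1 defect) = 7926928407/10000000000

P = 7926928407/10000000000 ≈ 79.27%


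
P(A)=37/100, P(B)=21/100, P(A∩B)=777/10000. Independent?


P(A)×P(B) = 777/10000
P(A∩B) = 777/10000
Equal ✓ → Independent

Yes, independent


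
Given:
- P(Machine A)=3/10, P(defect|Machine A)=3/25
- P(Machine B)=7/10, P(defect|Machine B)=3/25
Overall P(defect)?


P(B) = Σ P(B|Aᵢ)×P(Aᵢ)
  3/25×3/10 = 9/250
  3/25×7/10 = 21/250
Sum = 3/25

P(defect) = 3/25 ≈ 12.00%


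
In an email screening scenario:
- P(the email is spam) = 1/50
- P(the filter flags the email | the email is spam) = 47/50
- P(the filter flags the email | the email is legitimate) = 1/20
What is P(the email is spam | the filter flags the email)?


Using Bayes' theorem:
P(A|B) = P(B|A)·P(A) / P(B)

P(the filter flags the email) = 47/50 × 1/50 + 1/20 × 49/50
= 47/2500 + 49/1000 = 339/5000

P(the email is spam|the filter flags the email) = (47/2500) / (339/5000) = 94/339

P(the email is spam|the filter flags the email) = 94/339 ≈ 27.73%


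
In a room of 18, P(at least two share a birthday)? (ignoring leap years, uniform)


P(all different) = Π(365-i)/365 for i=0..17
= 0.653089
P(match) = 1 - 0.653089 = 0.346911

P ≈ 0.3469 ≈ 34.69%


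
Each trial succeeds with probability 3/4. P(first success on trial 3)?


Geometric: P(X=3) = (1-p)^(k-1)×p = (1/4)^2×3/4 = 3/64

P(X=3) = 3/64 ≈ 4.69%


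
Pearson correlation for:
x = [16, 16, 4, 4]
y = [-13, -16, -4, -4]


n=4, Σx=40, Σy=-37, Σxy=-496, Σx²=544, Σy²=457
r = (4×(-496) - 40×(-37))/√((4×544 - 40²)(4×457 - (-37)²))
= -504/√(576×459) = -504/√264384 ≈ -504/514.1828 ≈ -0.9802

r ≈ -0.9802


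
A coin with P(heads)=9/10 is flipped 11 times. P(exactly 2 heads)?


Binomial: P(X=2) = C(11,2)×p^2×(1-p)^9
= 55 × 81/100 × 1/1000000000 = 891/20000000000

P(X=2) = 891/20000000000 ≈ 0.00%


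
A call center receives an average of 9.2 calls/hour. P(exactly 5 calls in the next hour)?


Poisson(λ=9.2): P(X=5) = e^(-λ)×λ^k/k!
= e^(-9.2) × 9.2^5 / 5!
≈ 0.0001010394018 × 65908.15232 / 120 ≈ 0.055494

P(X=5) ≈ 0.055494 ≈ 5.55%


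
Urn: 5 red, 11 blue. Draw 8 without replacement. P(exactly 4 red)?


Hypergeometric: C(5,4)×C(11,4)/C(16,8)
= 5×330/12870 = 5/39

P(X=4) = 5/39 ≈ 12.82%


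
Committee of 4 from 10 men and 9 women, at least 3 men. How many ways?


Count by #men:
  3M,1W: C(10,3)×C(9,1)=1080
  4M,0W: C(10,4)×C(9,0)=210
Total = 1290

1290


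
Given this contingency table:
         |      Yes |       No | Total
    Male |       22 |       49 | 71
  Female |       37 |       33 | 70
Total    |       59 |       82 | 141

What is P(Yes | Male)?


P(Yes | Male) = 22/(22+49) = 22/71

P(Yes|Male) = 22/71 ≈ 30.99%


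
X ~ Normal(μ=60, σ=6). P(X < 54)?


z = (54-60)/6 = -1.0
P(Z < -1.0) = 0.1587

P(X < 54) ≈ 0.1587


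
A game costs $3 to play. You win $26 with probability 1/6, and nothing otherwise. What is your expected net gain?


E[gain] = (26-3)×1/6 + (-3)×5/6
= 23/6 - 5/2 = 4/3

Expected net gain = $4/3 ≈ $1.33


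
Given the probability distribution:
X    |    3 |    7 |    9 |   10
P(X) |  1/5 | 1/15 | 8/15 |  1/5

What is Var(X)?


E[X] = 118/15
E[X²] = 1024/15
Var(X) = E[X²] - (E[X])² = 1024/15 - 13924/225 = 1436/225

Var(X) = 1436/225 ≈ 6.3822


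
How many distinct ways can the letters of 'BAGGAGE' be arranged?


Letters: 7, freq: {'B': 1, 'A': 2, 'G': 3, 'E': 1}
7!/(1!×2!×3!×1!) = 5040/12 = 420

420


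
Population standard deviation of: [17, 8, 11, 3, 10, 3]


Mean = 52/6 = 26/3
  (17-26/3)²=625/9
  (8-26/3)²=4/9
  (11-26/3)²=49/9
  (3-26/3)²=289/9
  (10-26/3)²=16/9
  (3-26/3)²=289/9
Σ(x-μ)² = 424/3
σ² = (424/3)/6 = 212/9

σ = √(212/9) ≈ 4.8534


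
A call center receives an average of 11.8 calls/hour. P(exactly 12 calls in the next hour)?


Poisson(λ=11.8): P(X=12) = e^(-λ)×λ^k/k!
= e^(-11.8) × 11.8^12 / 12!
≈ 7.504557915e-06 × 7.28759262511e+12 / 479001600 ≈ 0.114175

P(X=12) ≈ 0.114175 ≈ 11.42%


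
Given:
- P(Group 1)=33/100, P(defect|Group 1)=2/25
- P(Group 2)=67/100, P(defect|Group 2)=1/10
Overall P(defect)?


P(B) = Σ P(B|Aᵢ)×P(Aᵢ)
  2/25×33/100 = 33/1250
  1/10×67/100 = 67/1000
Sum = 467/5000

P(defect) = 467/5000 ≈ 9.34%


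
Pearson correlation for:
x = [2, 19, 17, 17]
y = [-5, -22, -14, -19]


n=4, Σx=55, Σy=-60, Σxy=-989, Σx²=943, Σy²=1066
r = (4×(-989) - 55×(-60))/√((4×943 - 55²)(4×1066 - (-60)²))
= -656/√(747×664) = -656/√496008 ≈ -656/704.2784 ≈ -0.9314

r ≈ -0.9314


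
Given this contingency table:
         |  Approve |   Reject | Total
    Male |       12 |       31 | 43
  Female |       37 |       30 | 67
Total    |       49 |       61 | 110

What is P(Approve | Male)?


P(Approve | Male) = 12/(12+31) = 12/43

P(Approve|Male) = 12/43 ≈ 27.91%


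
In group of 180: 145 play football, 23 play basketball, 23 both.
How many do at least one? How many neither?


|A∪B| = 145+23-23 = 145
Neither = 180-145 = 35

At least one: 145; Neither: 35
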